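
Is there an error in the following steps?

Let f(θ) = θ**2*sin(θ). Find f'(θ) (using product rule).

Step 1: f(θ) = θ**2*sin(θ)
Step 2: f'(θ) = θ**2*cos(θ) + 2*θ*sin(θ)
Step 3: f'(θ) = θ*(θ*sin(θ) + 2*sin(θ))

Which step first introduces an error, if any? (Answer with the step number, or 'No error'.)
Step 3

Step 3 is incorrect due to a wrong trig function.
The step shows: θ*(θ*sin(θ) + 2*sin(θ))
The correct value should be: θ*(θ*cos(θ) + 2*sin(θ))

Explanation: cos(θ) was incorrectly written as sin(θ): the term θ*(θ*cos(θ) + 2*sin(θ)) was incorrectly written as θ*(θ*sin(θ) + 2*sin(θ))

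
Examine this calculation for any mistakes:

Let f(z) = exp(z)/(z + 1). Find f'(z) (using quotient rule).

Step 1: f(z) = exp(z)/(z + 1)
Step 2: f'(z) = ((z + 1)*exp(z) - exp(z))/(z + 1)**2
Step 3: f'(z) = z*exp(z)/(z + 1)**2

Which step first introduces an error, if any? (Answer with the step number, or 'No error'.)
No error

All steps in this derivation are correct.
The final answer f'(z) = z*exp(z)/(z + 1)**2 is valid.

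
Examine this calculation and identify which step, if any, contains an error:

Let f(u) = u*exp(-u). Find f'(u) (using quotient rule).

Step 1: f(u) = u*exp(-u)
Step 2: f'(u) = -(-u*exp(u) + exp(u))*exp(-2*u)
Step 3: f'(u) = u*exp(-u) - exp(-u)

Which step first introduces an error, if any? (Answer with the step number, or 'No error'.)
Step 2

Step 2 is incorrect due to a sign flip.
The step shows: -(-u*exp(u) + exp(u))*exp(-2*u)
The correct value should be: (-u*exp(u) + exp(u))*exp(-2*u)

Explanation: The sign of the whole expression was flipped: the term (-u*exp(u) + exp(u))*exp(-2*u) was incorrectly written as -(-u*exp(u) + exp(u))*exp(-2*u)
The later steps are derived from this incorrect expression, so the error originates in Step 2.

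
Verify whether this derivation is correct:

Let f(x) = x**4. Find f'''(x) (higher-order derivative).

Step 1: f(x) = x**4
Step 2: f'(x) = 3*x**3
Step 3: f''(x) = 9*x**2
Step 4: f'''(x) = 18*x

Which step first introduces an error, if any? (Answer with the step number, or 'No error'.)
Step 2

Step 2 is incorrect due to a wrong coefficient.
The step shows: 3*x**3
The correct value should be: 4*x**3

Explanation: The coefficient 4 was incorrectly written as 3: the term 4*x**3 was incorrectly written as 3*x**3
The later steps are derived from this incorrect expression, so the error originates in Step 2.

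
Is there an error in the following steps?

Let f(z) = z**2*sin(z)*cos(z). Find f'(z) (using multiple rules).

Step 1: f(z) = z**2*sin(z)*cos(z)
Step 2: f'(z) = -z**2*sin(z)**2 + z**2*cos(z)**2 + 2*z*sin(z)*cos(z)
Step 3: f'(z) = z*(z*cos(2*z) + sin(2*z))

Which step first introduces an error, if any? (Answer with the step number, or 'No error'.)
No error

All steps in this derivation are correct.
The final answer f'(z) = z*(z*cos(2*z) + sin(2*z)) is valid.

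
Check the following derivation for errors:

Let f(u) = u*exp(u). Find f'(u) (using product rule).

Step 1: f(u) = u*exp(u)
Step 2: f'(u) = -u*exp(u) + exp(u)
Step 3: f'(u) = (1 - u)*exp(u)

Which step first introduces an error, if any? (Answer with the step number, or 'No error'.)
Step 2

Step 2 is incorrect due to a sign flip.
The step shows: -u*exp(u) + exp(u)
The correct value should be: u*exp(u) + exp(u)

Explanation: The sign of one term was flipped: the term u*exp(u) was incorrectly written as -u*exp(u)
The later steps are derived from this incorrect expression, so the error originates in Step 2.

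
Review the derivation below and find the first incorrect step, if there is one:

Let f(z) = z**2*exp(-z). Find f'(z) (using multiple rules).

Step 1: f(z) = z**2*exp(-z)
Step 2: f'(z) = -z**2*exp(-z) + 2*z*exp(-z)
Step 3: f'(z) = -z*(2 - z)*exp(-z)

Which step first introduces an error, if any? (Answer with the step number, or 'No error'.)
Step 3

Step 3 is incorrect due to a sign flip.
The step shows: -z*(2 - z)*exp(-z)
The correct value should be: z*(2 - z)*exp(-z)

Explanation: The sign of the whole expression was flipped: the term z*(2 - z)*exp(-z) was incorrectly written as -z*(2 - z)*exp(-z)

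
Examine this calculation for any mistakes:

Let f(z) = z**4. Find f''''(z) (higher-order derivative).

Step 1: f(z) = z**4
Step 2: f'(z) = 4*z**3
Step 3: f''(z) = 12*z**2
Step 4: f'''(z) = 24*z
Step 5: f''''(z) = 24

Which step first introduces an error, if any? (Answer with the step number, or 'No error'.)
No error

All steps in this derivation are correct.
The final answer f''''(z) = 24 is valid.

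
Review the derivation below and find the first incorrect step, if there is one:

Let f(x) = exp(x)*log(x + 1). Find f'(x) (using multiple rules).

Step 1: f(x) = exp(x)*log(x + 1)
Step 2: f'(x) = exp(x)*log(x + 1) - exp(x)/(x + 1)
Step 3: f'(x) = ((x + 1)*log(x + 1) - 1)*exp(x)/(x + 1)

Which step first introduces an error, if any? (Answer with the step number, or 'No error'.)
Step 2

Step 2 is incorrect due to a sign flip.
The step shows: exp(x)*log(x + 1) - exp(x)/(x + 1)
The correct value should be: exp(x)*log(x + 1) + exp(x)/(x + 1)

Explanation: The sign of one term was flipped: the term exp(x)/(x + 1) was incorrectly written as -exp(x)/(x + 1)
The later steps are derived from this incorrect expression, so the error originates in Step 2.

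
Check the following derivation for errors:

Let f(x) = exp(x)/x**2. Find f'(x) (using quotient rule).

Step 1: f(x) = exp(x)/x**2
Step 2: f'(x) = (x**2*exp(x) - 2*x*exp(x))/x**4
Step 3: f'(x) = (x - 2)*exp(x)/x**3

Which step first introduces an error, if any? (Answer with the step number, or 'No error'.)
No error

All steps in this derivation are correct.
The final answer f'(x) = (x - 2)*exp(x)/x**3 is valid.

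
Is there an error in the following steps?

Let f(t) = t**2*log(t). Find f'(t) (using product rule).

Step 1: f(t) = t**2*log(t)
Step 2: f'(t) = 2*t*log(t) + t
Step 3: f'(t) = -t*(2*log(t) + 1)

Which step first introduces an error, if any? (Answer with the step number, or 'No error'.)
Step 3

Step 3 is incorrect due to a sign flip.
The step shows: -t*(2*log(t) + 1)
The correct value should be: t*(2*log(t) + 1)

Explanation: The sign of the whole expression was flipped: the term t*(2*log(t) + 1) was incorrectly written as -t*(2*log(t) + 1)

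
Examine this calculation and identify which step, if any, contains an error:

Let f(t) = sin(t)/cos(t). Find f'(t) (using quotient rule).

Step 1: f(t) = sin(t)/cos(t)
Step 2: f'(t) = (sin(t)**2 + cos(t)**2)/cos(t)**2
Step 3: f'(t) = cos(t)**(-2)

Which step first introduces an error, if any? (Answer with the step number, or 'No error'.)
No error

All steps in this derivation are correct.
The final answer f'(t) = cos(t)**(-2) is valid.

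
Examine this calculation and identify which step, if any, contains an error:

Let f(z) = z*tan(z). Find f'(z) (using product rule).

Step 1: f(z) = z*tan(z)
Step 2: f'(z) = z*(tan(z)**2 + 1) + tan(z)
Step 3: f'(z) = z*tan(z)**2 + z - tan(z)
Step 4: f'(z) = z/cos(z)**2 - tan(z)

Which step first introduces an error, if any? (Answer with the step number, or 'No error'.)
Step 3

Step 3 is incorrect due to a sign flip.
The step shows: z*tan(z)**2 + z - tan(z)
The correct value should be: z*tan(z)**2 + z + tan(z)

Explanation: The sign of one term was flipped: the term tan(z) was incorrectly written as -tan(z)
The later steps are derived from this incorrect expression, so the error originates in Step 3.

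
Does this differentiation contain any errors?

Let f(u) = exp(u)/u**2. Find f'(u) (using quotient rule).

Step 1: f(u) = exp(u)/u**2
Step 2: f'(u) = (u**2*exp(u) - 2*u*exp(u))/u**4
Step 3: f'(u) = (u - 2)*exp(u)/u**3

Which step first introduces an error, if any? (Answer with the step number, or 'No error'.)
No error

All steps in this derivation are correct.
The final answer f'(u) = (u - 2)*exp(u)/u**3 is valid.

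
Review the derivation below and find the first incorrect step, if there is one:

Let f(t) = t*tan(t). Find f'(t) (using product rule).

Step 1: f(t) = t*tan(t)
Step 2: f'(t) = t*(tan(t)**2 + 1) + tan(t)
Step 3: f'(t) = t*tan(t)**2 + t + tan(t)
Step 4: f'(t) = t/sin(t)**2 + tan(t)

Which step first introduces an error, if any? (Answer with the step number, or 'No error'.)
Step 4

Step 4 is incorrect due to a wrong trig function.
The step shows: t/sin(t)**2 + tan(t)
The correct value should be: t/cos(t)**2 + tan(t)

Explanation: cos(t) was incorrectly written as sin(t): the term t/cos(t)**2 was incorrectly written as t/sin(t)**2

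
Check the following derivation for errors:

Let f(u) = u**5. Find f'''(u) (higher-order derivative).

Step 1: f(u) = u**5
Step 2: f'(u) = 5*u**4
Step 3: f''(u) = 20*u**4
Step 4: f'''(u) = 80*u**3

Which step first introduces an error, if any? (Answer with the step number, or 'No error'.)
Step 3

Step 3 is incorrect due to a wrong exponent.
The step shows: 20*u**4
The correct value should be: 20*u**3

Explanation: The exponent 3 on u was incorrectly written as 4: the term 20*u**3 was incorrectly written as 20*u**4
The later steps are derived from this incorrect expression, so the error originates in Step 3.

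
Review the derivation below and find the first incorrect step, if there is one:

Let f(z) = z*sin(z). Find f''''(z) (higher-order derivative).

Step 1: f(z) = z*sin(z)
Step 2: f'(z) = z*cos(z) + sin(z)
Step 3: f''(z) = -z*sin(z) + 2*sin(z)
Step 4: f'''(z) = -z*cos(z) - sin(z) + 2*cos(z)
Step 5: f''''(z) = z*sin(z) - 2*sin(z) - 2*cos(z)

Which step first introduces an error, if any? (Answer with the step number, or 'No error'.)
Step 3

Step 3 is incorrect due to a wrong trig function.
The step shows: -z*sin(z) + 2*sin(z)
The correct value should be: -z*sin(z) + 2*cos(z)

Explanation: cos(z) was incorrectly written as sin(z): the term 2*cos(z) was incorrectly written as 2*sin(z)
The later steps are derived from this incorrect expression, so the error originates in Step 3.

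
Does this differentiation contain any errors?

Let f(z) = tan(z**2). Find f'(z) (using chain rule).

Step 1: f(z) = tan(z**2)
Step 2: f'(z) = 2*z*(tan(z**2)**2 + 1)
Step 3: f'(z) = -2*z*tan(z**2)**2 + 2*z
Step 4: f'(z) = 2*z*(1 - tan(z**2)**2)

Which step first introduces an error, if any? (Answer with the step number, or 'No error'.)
Step 3

Step 3 is incorrect due to a sign flip.
The step shows: -2*z*tan(z**2)**2 + 2*z
The correct value should be: 2*z*tan(z**2)**2 + 2*z

Explanation: The sign of one term was flipped: the term 2*z*tan(z**2)**2 was incorrectly written as -2*z*tan(z**2)**2
The later steps are derived from this incorrect expression, so the error originates in Step 3.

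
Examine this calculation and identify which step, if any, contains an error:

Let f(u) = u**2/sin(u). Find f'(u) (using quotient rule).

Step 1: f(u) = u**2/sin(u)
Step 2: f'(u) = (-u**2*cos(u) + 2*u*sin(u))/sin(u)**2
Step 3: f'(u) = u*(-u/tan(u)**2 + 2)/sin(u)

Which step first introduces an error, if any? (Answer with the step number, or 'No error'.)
Step 3

Step 3 is incorrect due to a wrong exponent.
The step shows: u*(-u/tan(u)**2 + 2)/sin(u)
The correct value should be: u*(-u/tan(u) + 2)/sin(u)

Explanation: The exponent -1 on tan(u) was incorrectly written as -2: the term u*(-u/tan(u) + 2)/sin(u) was incorrectly written as u*(-u/tan(u)**2 + 2)/sin(u)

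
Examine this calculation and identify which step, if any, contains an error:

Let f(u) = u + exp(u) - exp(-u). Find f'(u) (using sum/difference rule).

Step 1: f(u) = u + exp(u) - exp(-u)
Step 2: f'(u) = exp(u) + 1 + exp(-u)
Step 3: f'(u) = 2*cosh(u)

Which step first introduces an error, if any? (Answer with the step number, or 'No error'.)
Step 3

Step 3 is incorrect due to a dropped term.
The step shows: 2*cosh(u)
The correct value should be: 2*cosh(u) + 1

Explanation: A term was dropped: the term 1 was incorrectly omitted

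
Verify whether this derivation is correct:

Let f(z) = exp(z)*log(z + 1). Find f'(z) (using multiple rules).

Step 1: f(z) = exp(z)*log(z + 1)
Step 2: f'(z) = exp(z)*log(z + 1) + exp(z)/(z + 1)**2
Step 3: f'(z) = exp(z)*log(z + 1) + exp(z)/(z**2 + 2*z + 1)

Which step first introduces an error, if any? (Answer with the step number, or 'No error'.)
Step 2

Step 2 is incorrect due to a wrong exponent.
The step shows: exp(z)*log(z + 1) + exp(z)/(z + 1)**2
The correct value should be: exp(z)*log(z + 1) + exp(z)/(z + 1)

Explanation: The exponent -1 on z + 1 was incorrectly written as -2: the term exp(z)/(z + 1) was incorrectly written as exp(z)/(z + 1)**2
The later steps are derived from this incorrect expression, so the error originates in Step 2.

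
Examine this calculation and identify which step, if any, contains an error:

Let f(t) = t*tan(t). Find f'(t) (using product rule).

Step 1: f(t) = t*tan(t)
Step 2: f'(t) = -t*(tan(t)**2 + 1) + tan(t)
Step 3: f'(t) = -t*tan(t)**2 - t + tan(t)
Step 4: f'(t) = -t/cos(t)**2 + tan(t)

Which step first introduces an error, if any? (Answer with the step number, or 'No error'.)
Step 2

Step 2 is incorrect due to a sign flip.
The step shows: -t*(tan(t)**2 + 1) + tan(t)
The correct value should be: t*(tan(t)**2 + 1) + tan(t)

Explanation: The sign of one term was flipped: the term t*(tan(t)**2 + 1) was incorrectly written as -t*(tan(t)**2 + 1)
The later steps are derived from this incorrect expression, so the error originates in Step 2.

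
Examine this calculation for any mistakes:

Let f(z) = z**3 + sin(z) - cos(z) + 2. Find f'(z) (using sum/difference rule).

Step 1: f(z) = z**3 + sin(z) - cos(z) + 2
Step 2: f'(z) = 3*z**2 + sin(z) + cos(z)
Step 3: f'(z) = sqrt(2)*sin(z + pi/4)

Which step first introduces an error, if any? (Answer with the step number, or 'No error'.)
Step 3

Step 3 is incorrect due to a dropped term.
The step shows: sqrt(2)*sin(z + pi/4)
The correct value should be: 3*z**2 + sqrt(2)*sin(z + pi/4)

Explanation: A term was dropped: the term 3*z**2 was incorrectly omitted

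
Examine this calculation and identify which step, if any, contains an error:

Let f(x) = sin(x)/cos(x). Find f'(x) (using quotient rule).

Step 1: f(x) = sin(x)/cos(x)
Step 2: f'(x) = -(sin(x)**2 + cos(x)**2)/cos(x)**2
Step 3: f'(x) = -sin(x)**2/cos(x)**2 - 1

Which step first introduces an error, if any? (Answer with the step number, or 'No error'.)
Step 2

Step 2 is incorrect due to a sign flip.
The step shows: -(sin(x)**2 + cos(x)**2)/cos(x)**2
The correct value should be: (sin(x)**2 + cos(x)**2)/cos(x)**2

Explanation: The sign of the whole expression was flipped: the term (sin(x)**2 + cos(x)**2)/cos(x)**2 was incorrectly written as -(sin(x)**2 + cos(x)**2)/cos(x)**2
The later steps are derived from this incorrect expression, so the error originates in Step 2.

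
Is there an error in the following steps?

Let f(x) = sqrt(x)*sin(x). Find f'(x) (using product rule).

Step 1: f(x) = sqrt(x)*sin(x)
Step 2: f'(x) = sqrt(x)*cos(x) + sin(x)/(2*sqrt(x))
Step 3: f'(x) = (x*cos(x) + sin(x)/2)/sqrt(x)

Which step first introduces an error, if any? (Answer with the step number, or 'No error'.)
No error

All steps in this derivation are correct.
The final answer f'(x) = (x*cos(x) + sin(x)/2)/sqrt(x) is valid.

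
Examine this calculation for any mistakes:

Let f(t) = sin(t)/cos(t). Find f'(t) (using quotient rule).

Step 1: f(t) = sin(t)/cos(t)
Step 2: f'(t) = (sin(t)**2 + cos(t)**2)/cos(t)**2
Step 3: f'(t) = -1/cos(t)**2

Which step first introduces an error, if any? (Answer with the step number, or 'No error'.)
Step 3

Step 3 is incorrect due to a sign flip.
The step shows: -1/cos(t)**2
The correct value should be: cos(t)**(-2)

Explanation: The sign of the whole expression was flipped: the term cos(t)**(-2) was incorrectly written as -1/cos(t)**2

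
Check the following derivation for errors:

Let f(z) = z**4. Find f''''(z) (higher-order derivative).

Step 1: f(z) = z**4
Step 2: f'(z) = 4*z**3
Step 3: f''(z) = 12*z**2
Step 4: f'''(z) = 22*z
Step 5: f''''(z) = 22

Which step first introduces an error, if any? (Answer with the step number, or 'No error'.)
Step 4

Step 4 is incorrect due to a wrong coefficient.
The step shows: 22*z
The correct value should be: 24*z

Explanation: The coefficient 24 was incorrectly written as 22: the term 24*z was incorrectly written as 22*z
The later steps are derived from this incorrect expression, so the error originates in Step 4.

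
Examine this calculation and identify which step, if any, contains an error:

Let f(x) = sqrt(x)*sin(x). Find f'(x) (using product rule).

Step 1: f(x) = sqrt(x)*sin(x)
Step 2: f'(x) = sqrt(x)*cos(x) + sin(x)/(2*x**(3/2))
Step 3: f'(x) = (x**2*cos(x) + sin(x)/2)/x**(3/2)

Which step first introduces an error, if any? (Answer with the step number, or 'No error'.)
Step 2

Step 2 is incorrect due to a wrong exponent.
The step shows: sqrt(x)*cos(x) + sin(x)/(2*x**(3/2))
The correct value should be: sqrt(x)*cos(x) + sin(x)/(2*sqrt(x))

Explanation: The exponent -1/2 on x was incorrectly written as -3/2: the term sin(x)/(2*sqrt(x)) was incorrectly written as sin(x)/(2*x**(3/2))
The later steps are derived from this incorrect expression, so the error originates in Step 2.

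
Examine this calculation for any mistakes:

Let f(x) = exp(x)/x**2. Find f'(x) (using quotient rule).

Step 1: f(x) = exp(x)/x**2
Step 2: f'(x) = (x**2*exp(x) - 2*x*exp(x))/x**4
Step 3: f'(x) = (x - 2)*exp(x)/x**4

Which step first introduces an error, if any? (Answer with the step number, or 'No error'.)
Step 3

Step 3 is incorrect due to a wrong exponent.
The step shows: (x - 2)*exp(x)/x**4
The correct value should be: (x - 2)*exp(x)/x**3

Explanation: The exponent -3 on x was incorrectly written as -4: the term (x - 2)*exp(x)/x**3 was incorrectly written as (x - 2)*exp(x)/x**4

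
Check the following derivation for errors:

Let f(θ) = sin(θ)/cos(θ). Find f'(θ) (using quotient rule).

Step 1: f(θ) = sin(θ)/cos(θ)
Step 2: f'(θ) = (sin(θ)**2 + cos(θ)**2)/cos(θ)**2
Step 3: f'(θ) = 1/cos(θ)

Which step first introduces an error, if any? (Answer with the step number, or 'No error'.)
Step 3

Step 3 is incorrect due to a wrong exponent.
The step shows: 1/cos(θ)
The correct value should be: cos(θ)**(-2)

Explanation: The exponent -2 on cos(θ) was incorrectly written as -1: the term cos(θ)**(-2) was incorrectly written as 1/cos(θ)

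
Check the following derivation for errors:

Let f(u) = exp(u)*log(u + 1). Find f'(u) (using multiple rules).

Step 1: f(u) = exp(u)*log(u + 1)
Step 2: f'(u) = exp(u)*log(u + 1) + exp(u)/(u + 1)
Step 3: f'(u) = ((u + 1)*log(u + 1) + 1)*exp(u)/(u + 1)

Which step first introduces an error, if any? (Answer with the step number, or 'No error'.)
No error

All steps in this derivation are correct.
The final answer f'(u) = ((u + 1)*log(u + 1) + 1)*exp(u)/(u + 1) is valid.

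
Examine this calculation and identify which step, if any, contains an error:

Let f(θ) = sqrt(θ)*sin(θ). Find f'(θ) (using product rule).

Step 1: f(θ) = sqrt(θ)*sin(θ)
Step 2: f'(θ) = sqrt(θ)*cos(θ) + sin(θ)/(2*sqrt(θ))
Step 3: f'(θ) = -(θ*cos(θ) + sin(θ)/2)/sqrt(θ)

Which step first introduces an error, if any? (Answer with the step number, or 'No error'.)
Step 3

Step 3 is incorrect due to a sign flip.
The step shows: -(θ*cos(θ) + sin(θ)/2)/sqrt(θ)
The correct value should be: (θ*cos(θ) + sin(θ)/2)/sqrt(θ)

Explanation: The sign of the whole expression was flipped: the term (θ*cos(θ) + sin(θ)/2)/sqrt(θ) was incorrectly written as -(θ*cos(θ) + sin(θ)/2)/sqrt(θ)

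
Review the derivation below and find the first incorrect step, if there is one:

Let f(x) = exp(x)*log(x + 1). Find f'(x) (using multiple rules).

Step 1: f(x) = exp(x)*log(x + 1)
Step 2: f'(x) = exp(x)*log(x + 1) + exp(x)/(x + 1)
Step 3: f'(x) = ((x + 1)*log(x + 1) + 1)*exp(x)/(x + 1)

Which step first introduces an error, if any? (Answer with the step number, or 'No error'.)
No error

All steps in this derivation are correct.
The final answer f'(x) = ((x + 1)*log(x + 1) + 1)*exp(x)/(x + 1) is valid.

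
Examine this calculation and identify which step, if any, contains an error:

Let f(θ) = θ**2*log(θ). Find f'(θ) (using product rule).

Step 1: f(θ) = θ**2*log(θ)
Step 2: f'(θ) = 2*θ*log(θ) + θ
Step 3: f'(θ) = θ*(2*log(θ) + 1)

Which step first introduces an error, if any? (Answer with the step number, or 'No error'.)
No error

All steps in this derivation are correct.
The final answer f'(θ) = θ*(2*log(θ) + 1) is valid.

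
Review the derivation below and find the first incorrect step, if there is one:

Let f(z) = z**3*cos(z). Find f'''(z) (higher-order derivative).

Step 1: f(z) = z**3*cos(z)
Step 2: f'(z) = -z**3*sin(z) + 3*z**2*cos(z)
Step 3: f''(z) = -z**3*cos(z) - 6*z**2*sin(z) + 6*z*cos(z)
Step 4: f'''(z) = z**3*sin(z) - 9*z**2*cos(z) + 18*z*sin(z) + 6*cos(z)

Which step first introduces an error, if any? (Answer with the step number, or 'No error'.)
Step 4

Step 4 is incorrect due to a sign flip.
The step shows: z**3*sin(z) - 9*z**2*cos(z) + 18*z*sin(z) + 6*cos(z)
The correct value should be: z**3*sin(z) - 9*z**2*cos(z) - 18*z*sin(z) + 6*cos(z)

Explanation: The sign of one term was flipped: the term -18*z*sin(z) was incorrectly written as 18*z*sin(z)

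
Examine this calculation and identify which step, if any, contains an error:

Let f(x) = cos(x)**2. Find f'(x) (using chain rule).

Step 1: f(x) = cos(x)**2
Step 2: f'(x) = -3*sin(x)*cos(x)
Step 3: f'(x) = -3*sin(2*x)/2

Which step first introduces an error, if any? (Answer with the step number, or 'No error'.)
Step 2

Step 2 is incorrect due to a wrong coefficient.
The step shows: -3*sin(x)*cos(x)
The correct value should be: -2*sin(x)*cos(x)

Explanation: The coefficient -2 was incorrectly written as -3: the term -2*sin(x)*cos(x) was incorrectly written as -3*sin(x)*cos(x)
The later steps are derived from this incorrect expression, so the error originates in Step 2.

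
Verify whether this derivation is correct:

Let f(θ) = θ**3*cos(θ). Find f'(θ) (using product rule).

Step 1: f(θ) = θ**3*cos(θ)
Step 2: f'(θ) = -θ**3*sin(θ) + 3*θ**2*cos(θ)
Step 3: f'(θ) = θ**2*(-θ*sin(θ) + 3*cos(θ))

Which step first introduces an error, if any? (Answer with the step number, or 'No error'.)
No error

All steps in this derivation are correct.
The final answer f'(θ) = θ**2*(-θ*sin(θ) + 3*cos(θ)) is valid.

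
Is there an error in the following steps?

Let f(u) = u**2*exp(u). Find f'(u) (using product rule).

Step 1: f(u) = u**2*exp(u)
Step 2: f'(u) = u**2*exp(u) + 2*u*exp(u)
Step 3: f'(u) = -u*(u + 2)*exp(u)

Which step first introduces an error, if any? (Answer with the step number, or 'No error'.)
Step 3

Step 3 is incorrect due to a sign flip.
The step shows: -u*(u + 2)*exp(u)
The correct value should be: u*(u + 2)*exp(u)

Explanation: The sign of the whole expression was flipped: the term u*(u + 2)*exp(u) was incorrectly written as -u*(u + 2)*exp(u)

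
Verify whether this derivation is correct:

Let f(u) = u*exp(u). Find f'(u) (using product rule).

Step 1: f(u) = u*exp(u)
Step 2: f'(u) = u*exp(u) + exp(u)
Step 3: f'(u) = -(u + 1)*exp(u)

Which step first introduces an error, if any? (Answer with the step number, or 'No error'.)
Step 3

Step 3 is incorrect due to a sign flip.
The step shows: -(u + 1)*exp(u)
The correct value should be: (u + 1)*exp(u)

Explanation: The sign of the whole expression was flipped: the term (u + 1)*exp(u) was incorrectly written as -(u + 1)*exp(u)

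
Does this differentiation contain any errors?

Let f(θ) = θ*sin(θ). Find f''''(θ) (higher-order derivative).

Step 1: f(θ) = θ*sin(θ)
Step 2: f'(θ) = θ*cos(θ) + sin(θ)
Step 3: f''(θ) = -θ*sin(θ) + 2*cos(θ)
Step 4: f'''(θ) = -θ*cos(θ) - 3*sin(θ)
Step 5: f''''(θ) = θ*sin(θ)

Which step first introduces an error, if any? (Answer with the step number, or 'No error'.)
Step 5

Step 5 is incorrect due to a dropped term.
The step shows: θ*sin(θ)
The correct value should be: θ*sin(θ) - 4*cos(θ)

Explanation: A term was dropped: the term -4*cos(θ) was incorrectly omitted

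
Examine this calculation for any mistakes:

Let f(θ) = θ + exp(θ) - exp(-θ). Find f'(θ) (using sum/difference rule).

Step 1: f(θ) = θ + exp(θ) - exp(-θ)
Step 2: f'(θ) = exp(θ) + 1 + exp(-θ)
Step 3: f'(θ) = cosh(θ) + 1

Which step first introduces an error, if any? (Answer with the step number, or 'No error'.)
Step 3

Step 3 is incorrect due to a wrong coefficient.
The step shows: cosh(θ) + 1
The correct value should be: 2*cosh(θ) + 1

Explanation: The coefficient 2 was incorrectly written as 1: the term 2*cosh(θ) was incorrectly written as cosh(θ)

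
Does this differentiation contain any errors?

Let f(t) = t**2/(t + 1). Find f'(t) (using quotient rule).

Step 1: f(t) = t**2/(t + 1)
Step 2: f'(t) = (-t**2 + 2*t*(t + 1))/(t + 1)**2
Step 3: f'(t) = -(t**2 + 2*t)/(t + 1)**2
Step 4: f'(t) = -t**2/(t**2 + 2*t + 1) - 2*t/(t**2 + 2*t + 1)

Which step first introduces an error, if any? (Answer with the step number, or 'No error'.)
Step 3

Step 3 is incorrect due to a sign flip.
The step shows: -(t**2 + 2*t)/(t + 1)**2
The correct value should be: (t**2 + 2*t)/(t + 1)**2

Explanation: The sign of the whole expression was flipped: the term (t**2 + 2*t)/(t + 1)**2 was incorrectly written as -(t**2 + 2*t)/(t + 1)**2
The later steps are derived from this incorrect expression, so the error originates in Step 3.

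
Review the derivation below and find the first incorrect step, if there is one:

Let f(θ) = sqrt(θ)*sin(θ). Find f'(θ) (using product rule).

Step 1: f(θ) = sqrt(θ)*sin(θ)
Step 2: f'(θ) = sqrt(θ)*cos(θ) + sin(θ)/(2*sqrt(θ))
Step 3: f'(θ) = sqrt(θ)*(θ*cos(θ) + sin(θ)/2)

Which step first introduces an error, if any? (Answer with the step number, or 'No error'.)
Step 3

Step 3 is incorrect due to a wrong exponent.
The step shows: sqrt(θ)*(θ*cos(θ) + sin(θ)/2)
The correct value should be: (θ*cos(θ) + sin(θ)/2)/sqrt(θ)

Explanation: The exponent -1/2 on θ was incorrectly written as 1/2: the term (θ*cos(θ) + sin(θ)/2)/sqrt(θ) was incorrectly written as sqrt(θ)*(θ*cos(θ) + sin(θ)/2)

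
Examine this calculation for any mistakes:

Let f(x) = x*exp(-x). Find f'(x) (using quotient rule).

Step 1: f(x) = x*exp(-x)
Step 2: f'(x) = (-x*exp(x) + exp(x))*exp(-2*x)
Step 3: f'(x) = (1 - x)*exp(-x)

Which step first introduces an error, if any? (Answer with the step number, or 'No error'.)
No error

All steps in this derivation are correct.
The final answer f'(x) = (1 - x)*exp(-x) is valid.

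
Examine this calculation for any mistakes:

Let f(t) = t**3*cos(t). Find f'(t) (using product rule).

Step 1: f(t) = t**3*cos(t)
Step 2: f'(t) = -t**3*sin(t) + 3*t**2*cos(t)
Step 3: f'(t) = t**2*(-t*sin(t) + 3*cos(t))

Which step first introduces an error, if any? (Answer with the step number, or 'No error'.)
No error

All steps in this derivation are correct.
The final answer f'(t) = t**2*(-t*sin(t) + 3*cos(t)) is valid.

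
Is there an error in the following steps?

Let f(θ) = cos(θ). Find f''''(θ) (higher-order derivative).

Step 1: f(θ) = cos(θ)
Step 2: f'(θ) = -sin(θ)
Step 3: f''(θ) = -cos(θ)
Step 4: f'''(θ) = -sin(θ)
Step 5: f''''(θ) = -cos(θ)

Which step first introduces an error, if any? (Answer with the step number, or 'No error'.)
Step 4

Step 4 is incorrect due to a sign flip.
The step shows: -sin(θ)
The correct value should be: sin(θ)

Explanation: The sign of the whole expression was flipped: the term sin(θ) was incorrectly written as -sin(θ)
The later steps are derived from this incorrect expression, so the error originates in Step 4.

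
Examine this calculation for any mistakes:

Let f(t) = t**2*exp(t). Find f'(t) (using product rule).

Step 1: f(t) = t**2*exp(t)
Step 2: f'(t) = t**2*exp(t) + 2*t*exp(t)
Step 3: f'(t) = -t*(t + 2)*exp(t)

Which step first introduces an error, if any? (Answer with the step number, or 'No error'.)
Step 3

Step 3 is incorrect due to a sign flip.
The step shows: -t*(t + 2)*exp(t)
The correct value should be: t*(t + 2)*exp(t)

Explanation: The sign of the whole expression was flipped: the term t*(t + 2)*exp(t) was incorrectly written as -t*(t + 2)*exp(t)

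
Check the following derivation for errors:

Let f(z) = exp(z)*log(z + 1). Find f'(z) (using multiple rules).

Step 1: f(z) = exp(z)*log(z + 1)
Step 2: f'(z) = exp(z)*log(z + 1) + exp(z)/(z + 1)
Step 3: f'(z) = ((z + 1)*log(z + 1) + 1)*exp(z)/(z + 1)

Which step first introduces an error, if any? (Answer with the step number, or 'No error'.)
No error

All steps in this derivation are correct.
The final answer f'(z) = ((z + 1)*log(z + 1) + 1)*exp(z)/(z + 1) is valid.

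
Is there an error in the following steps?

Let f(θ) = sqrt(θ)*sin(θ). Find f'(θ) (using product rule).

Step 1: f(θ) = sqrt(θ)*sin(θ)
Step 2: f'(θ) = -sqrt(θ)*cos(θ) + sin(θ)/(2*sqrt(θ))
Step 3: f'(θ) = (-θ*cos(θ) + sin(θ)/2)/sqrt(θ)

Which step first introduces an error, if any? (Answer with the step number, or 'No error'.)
Step 2

Step 2 is incorrect due to a sign flip.
The step shows: -sqrt(θ)*cos(θ) + sin(θ)/(2*sqrt(θ))
The correct value should be: sqrt(θ)*cos(θ) + sin(θ)/(2*sqrt(θ))

Explanation: The sign of one term was flipped: the term sqrt(θ)*cos(θ) was incorrectly written as -sqrt(θ)*cos(θ)
The later steps are derived from this incorrect expression, so the error originates in Step 2.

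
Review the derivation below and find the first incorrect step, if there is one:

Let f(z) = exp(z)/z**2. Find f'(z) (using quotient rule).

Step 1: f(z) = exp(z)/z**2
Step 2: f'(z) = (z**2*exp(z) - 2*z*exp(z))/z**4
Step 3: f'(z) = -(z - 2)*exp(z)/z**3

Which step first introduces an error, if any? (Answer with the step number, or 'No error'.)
Step 3

Step 3 is incorrect due to a sign flip.
The step shows: -(z - 2)*exp(z)/z**3
The correct value should be: (z - 2)*exp(z)/z**3

Explanation: The sign of the whole expression was flipped: the term (z - 2)*exp(z)/z**3 was incorrectly written as -(z - 2)*exp(z)/z**3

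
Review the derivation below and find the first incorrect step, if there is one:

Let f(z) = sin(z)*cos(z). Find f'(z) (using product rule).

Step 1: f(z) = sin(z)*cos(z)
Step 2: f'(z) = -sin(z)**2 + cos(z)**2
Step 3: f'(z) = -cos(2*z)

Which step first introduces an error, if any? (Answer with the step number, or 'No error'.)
Step 3

Step 3 is incorrect due to a sign flip.
The step shows: -cos(2*z)
The correct value should be: cos(2*z)

Explanation: The sign of the whole expression was flipped: the term cos(2*z) was incorrectly written as -cos(2*z)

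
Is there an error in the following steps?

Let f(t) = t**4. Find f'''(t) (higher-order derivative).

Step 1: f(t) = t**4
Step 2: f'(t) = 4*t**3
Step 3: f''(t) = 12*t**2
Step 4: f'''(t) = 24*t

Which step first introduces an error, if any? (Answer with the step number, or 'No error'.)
No error

All steps in this derivation are correct.
The final answer f'''(t) = 24*t is valid.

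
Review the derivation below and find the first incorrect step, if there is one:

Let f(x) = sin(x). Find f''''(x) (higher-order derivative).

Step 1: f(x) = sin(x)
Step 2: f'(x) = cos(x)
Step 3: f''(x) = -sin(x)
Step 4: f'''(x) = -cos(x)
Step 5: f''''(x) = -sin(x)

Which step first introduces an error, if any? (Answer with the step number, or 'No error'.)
Step 5

Step 5 is incorrect due to a sign flip.
The step shows: -sin(x)
The correct value should be: sin(x)

Explanation: The sign of the whole expression was flipped: the term sin(x) was incorrectly written as -sin(x)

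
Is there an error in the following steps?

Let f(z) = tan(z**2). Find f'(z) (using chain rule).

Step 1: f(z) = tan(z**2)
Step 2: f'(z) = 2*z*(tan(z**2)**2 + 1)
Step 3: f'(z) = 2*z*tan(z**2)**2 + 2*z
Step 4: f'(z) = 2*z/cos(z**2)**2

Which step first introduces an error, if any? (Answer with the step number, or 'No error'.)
No error

All steps in this derivation are correct.
The final answer f'(z) = 2*z/cos(z**2)**2 is valid.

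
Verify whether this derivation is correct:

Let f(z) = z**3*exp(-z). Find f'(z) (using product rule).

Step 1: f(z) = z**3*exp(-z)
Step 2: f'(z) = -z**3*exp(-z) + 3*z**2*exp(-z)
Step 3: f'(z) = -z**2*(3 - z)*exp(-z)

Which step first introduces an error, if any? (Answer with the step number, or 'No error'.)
Step 3

Step 3 is incorrect due to a sign flip.
The step shows: -z**2*(3 - z)*exp(-z)
The correct value should be: z**2*(3 - z)*exp(-z)

Explanation: The sign of the whole expression was flipped: the term z**2*(3 - z)*exp(-z) was incorrectly written as -z**2*(3 - z)*exp(-z)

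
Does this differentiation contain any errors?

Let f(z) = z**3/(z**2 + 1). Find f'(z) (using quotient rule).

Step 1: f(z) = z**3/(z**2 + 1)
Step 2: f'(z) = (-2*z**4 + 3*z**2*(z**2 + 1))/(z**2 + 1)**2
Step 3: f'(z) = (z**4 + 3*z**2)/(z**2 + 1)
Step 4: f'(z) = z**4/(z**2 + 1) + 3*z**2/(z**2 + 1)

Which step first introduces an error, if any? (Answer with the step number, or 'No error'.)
Step 3

Step 3 is incorrect due to a wrong exponent.
The step shows: (z**4 + 3*z**2)/(z**2 + 1)
The correct value should be: (z**4 + 3*z**2)/(z**2 + 1)**2

Explanation: The exponent -2 on z**2 + 1 was incorrectly written as -1: the term (z**4 + 3*z**2)/(z**2 + 1)**2 was incorrectly written as (z**4 + 3*z**2)/(z**2 + 1)
The later steps are derived from this incorrect expression, so the error originates in Step 3.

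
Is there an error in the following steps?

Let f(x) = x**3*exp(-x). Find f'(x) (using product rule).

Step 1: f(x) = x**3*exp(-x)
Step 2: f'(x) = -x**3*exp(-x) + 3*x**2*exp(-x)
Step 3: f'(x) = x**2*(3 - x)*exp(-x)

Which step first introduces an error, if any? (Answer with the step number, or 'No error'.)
No error

All steps in this derivation are correct.
The final answer f'(x) = x**2*(3 - x)*exp(-x) is valid.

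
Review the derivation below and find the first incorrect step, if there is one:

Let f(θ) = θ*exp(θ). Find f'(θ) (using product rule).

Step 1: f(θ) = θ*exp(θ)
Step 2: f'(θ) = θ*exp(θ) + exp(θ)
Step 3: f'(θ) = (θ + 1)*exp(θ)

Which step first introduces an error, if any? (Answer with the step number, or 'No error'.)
No error

All steps in this derivation are correct.
The final answer f'(θ) = (θ + 1)*exp(θ) is valid.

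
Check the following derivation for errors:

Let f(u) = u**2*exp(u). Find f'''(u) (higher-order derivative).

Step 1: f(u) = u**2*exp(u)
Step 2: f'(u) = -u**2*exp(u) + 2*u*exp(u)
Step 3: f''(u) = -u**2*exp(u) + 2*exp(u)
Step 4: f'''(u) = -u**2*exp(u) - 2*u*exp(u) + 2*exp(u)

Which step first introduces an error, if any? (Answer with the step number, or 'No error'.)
Step 2

Step 2 is incorrect due to a sign flip.
The step shows: -u**2*exp(u) + 2*u*exp(u)
The correct value should be: u**2*exp(u) + 2*u*exp(u)

Explanation: The sign of one term was flipped: the term u**2*exp(u) was incorrectly written as -u**2*exp(u)
The later steps are derived from this incorrect expression, so the error originates in Step 2.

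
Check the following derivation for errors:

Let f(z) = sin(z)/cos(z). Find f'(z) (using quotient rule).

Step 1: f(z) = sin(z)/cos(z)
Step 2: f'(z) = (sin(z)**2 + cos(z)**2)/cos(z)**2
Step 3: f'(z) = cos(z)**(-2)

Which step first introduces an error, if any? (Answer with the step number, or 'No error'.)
No error

All steps in this derivation are correct.
The final answer f'(z) = cos(z)**(-2) is valid.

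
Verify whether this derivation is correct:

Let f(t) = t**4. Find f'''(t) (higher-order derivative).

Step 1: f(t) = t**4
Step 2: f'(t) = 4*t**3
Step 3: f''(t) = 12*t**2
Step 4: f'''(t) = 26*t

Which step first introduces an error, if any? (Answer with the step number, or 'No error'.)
Step 4

Step 4 is incorrect due to a wrong coefficient.
The step shows: 26*t
The correct value should be: 24*t

Explanation: The coefficient 24 was incorrectly written as 26: the term 24*t was incorrectly written as 26*t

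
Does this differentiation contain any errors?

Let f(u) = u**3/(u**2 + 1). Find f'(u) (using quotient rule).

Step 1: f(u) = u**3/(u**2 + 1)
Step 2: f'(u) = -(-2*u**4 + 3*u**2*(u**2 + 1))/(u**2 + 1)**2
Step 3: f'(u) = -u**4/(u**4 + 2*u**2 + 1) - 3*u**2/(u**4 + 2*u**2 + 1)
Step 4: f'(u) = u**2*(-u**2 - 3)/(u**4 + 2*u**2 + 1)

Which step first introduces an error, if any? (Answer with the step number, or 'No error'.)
Step 2

Step 2 is incorrect due to a sign flip.
The step shows: -(-2*u**4 + 3*u**2*(u**2 + 1))/(u**2 + 1)**2
The correct value should be: (-2*u**4 + 3*u**2*(u**2 + 1))/(u**2 + 1)**2

Explanation: The sign of the whole expression was flipped: the term (-2*u**4 + 3*u**2*(u**2 + 1))/(u**2 + 1)**2 was incorrectly written as -(-2*u**4 + 3*u**2*(u**2 + 1))/(u**2 + 1)**2
The later steps are derived from this incorrect expression, so the error originates in Step 2.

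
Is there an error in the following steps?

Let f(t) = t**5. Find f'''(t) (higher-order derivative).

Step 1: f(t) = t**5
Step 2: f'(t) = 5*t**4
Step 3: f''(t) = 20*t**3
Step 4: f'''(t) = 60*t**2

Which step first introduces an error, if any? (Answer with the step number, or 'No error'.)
No error

All steps in this derivation are correct.
The final answer f'''(t) = 60*t**2 is valid.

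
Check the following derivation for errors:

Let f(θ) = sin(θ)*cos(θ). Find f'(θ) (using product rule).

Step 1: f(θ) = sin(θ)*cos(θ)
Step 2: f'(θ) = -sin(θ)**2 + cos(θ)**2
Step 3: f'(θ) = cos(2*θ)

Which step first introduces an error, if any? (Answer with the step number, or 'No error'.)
No error

All steps in this derivation are correct.
The final answer f'(θ) = cos(2*θ) is valid.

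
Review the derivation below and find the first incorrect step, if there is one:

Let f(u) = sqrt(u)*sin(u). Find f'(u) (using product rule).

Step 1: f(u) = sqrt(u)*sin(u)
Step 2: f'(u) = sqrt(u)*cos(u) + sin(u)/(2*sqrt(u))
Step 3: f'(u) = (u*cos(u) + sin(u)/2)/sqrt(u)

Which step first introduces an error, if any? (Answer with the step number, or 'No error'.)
No error

All steps in this derivation are correct.
The final answer f'(u) = (u*cos(u) + sin(u)/2)/sqrt(u) is valid.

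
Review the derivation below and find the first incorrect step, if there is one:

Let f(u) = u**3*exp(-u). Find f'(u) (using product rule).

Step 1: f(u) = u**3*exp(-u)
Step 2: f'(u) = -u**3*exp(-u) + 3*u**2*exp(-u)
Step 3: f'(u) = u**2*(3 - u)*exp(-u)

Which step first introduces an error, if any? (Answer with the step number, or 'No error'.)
No error

All steps in this derivation are correct.
The final answer f'(u) = u**2*(3 - u)*exp(-u) is valid.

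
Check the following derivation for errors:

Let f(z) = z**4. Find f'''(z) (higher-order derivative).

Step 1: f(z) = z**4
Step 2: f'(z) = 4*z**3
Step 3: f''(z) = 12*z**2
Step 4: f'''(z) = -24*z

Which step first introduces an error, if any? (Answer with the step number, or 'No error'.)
Step 4

Step 4 is incorrect due to a sign flip.
The step shows: -24*z
The correct value should be: 24*z

Explanation: The sign of the whole expression was flipped: the term 24*z was incorrectly written as -24*z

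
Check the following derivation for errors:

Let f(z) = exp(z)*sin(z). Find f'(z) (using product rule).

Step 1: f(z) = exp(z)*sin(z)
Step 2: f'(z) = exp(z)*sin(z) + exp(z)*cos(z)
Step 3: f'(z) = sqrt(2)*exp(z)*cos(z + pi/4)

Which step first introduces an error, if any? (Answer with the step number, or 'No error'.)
Step 3

Step 3 is incorrect due to a wrong trig function.
The step shows: sqrt(2)*exp(z)*cos(z + pi/4)
The correct value should be: sqrt(2)*exp(z)*sin(z + pi/4)

Explanation: sin(z + pi/4) was incorrectly written as cos(z + pi/4): the term sqrt(2)*exp(z)*sin(z + pi/4) was incorrectly written as sqrt(2)*exp(z)*cos(z + pi/4)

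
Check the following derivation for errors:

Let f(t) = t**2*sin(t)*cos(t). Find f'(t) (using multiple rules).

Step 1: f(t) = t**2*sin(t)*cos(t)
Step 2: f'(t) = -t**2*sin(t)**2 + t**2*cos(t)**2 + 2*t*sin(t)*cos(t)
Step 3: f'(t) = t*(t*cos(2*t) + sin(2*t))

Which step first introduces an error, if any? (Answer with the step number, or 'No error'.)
No error

All steps in this derivation are correct.
The final answer f'(t) = t*(t*cos(2*t) + sin(2*t)) is valid.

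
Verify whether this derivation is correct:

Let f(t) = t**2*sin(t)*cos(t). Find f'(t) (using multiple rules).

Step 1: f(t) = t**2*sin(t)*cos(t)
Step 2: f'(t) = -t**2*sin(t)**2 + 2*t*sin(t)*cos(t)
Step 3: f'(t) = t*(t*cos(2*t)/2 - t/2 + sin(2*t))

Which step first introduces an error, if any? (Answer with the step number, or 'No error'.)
Step 2

Step 2 is incorrect due to a dropped term.
The step shows: -t**2*sin(t)**2 + 2*t*sin(t)*cos(t)
The correct value should be: -t**2*sin(t)**2 + t**2*cos(t)**2 + 2*t*sin(t)*cos(t)

Explanation: A term was dropped: the term t**2*cos(t)**2 was incorrectly omitted
The later steps are derived from this incorrect expression, so the error originates in Step 2.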